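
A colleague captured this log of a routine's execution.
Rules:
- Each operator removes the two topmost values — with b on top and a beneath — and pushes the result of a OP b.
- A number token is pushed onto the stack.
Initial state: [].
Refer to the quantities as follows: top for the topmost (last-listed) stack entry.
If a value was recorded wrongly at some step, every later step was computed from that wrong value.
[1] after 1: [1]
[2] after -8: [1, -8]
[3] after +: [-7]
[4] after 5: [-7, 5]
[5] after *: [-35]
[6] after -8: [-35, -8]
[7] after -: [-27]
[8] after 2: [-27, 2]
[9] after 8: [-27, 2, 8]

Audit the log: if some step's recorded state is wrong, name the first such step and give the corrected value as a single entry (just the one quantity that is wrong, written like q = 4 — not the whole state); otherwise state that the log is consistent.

no error

1. push 1: top = 1 (agrees with the log)
2. push -8: top = -8 (confirmed correct)
3. 1 + -8 = -7 (checks out)
4. push 5: top = 5 (matches)
5. -7 * 5 = -35 (exactly as logged)
6. push -8: top = -8 (in agreement)
7. -35 - -8 = -27 (agrees with the log)
8. push 2: top = 2 (agrees with the log)
9. push 8: top = 8 (in agreement)
The recomputation confirms every line.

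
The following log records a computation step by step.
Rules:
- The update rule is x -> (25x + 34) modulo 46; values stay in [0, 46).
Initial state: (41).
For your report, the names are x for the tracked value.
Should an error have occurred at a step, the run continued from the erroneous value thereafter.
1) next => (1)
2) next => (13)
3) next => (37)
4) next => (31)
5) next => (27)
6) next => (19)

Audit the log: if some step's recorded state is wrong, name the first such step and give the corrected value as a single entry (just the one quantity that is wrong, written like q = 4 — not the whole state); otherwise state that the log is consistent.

step 4, x = 39

step 1: x = (25*41 + 34) mod 46 = 1 -> exactly as logged
step 2: x = (25*1 + 34) mod 46 = 13 -> verified
step 3: x = (25*13 + 34) mod 46 = 37 -> exactly as logged
step 4: x = (25*37 + 34) mod 46 = 39 -> this is not what the log shows
Step 4 is the first one off; corrected, x = 39.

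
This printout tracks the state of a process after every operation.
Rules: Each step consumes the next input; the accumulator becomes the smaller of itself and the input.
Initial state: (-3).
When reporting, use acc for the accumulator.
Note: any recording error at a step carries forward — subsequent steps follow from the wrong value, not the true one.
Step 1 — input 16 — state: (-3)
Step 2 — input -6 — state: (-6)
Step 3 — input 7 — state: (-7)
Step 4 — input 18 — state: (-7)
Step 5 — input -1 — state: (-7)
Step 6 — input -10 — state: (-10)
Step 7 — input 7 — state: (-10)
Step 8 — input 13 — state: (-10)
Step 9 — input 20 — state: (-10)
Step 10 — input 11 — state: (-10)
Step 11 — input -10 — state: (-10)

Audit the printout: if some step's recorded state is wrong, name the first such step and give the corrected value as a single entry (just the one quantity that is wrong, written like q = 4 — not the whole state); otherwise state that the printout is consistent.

Recomputing the run from the initial state:
step 1: acc = -3
step 2: acc = -6
step 3: acc = -6
step 4: acc = -6
step 5: acc = -6
step 6: acc = -10
step 7: acc = -10
step 8: acc = -10
step 9: acc = -10
step 10: acc = -10
step 11: acc = -10
The first disagreement with the printout is at step 3, where the value should be acc = -6.

step 3, acc = -6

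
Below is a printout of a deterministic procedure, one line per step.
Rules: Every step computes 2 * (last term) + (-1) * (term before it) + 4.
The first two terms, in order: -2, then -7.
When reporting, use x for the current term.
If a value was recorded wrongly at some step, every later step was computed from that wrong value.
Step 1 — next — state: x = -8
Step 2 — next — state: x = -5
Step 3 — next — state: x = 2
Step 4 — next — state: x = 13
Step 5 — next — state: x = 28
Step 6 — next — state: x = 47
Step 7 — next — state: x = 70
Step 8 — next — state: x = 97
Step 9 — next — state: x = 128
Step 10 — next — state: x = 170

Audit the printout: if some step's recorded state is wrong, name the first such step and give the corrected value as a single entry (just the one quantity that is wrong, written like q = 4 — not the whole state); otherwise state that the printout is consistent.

Recomputing the run from the initial state:
step 1: x = -8
step 2: x = -5
step 3: x = 2
step 4: x = 13
step 5: x = 28
step 6: x = 47
step 7: x = 70
step 8: x = 97
step 9: x = 128
step 10: x = 163
The first disagreement with the printout is at step 10, where the value should be x = 163.

step 10, x = 163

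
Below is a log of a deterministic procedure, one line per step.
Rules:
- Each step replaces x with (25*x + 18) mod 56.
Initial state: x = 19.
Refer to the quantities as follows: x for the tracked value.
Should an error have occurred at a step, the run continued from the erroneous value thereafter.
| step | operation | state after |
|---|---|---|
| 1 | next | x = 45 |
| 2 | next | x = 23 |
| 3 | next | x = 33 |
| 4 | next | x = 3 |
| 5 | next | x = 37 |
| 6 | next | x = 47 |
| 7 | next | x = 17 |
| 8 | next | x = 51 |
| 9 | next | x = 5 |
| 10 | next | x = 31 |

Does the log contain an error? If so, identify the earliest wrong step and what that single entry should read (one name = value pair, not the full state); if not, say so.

no error

1. x = (25*19 + 18) mod 56 = 45 (checks out)
2. x = (25*45 + 18) mod 56 = 23 (same as recorded)
3. x = (25*23 + 18) mod 56 = 33 (confirmed correct)
4. x = (25*33 + 18) mod 56 = 3 (same as recorded)
5. x = (25*3 + 18) mod 56 = 37 (matches)
6. x = (25*37 + 18) mod 56 = 47 (same as recorded)
7. x = (25*47 + 18) mod 56 = 17 (no discrepancy)
8. x = (25*17 + 18) mod 56 = 51 (confirmed correct)
9. x = (25*51 + 18) mod 56 = 5 (matches)
10. x = (25*5 + 18) mod 56 = 31 (checks out)
All steps check out; nothing to correct.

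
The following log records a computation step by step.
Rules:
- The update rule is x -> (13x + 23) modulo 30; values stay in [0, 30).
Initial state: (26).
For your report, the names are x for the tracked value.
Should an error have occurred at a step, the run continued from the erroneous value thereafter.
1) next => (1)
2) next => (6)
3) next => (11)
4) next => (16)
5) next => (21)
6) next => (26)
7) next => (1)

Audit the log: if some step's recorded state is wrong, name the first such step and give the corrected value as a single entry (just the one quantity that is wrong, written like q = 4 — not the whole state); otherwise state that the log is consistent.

no error

Recomputing the run from the initial state:
step 1: x = 1
step 2: x = 6
step 3: x = 11
step 4: x = 16
step 5: x = 21
step 6: x = 26
step 7: x = 1
This matches the log at every step.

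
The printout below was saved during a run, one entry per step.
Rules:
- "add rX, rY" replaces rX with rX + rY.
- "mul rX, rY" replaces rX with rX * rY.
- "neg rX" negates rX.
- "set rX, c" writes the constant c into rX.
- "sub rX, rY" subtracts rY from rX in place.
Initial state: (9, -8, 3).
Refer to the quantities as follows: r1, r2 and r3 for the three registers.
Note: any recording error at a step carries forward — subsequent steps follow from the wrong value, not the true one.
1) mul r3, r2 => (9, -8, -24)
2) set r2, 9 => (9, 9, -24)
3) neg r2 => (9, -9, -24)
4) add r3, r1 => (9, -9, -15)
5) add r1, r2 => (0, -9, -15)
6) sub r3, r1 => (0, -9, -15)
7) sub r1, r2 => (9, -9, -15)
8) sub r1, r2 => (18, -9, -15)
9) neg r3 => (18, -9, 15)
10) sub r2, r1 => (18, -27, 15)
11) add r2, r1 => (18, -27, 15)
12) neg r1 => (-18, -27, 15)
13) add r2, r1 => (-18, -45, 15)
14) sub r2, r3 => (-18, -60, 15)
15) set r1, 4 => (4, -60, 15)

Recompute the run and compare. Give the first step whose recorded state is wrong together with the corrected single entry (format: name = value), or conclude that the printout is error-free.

Recomputing the run from the initial state:
step 1: r1 = 9, r2 = -8, r3 = -24
step 2: r1 = 9, r2 = 9, r3 = -24
step 3: r1 = 9, r2 = -9, r3 = -24
step 4: r1 = 9, r2 = -9, r3 = -15
step 5: r1 = 0, r2 = -9, r3 = -15
step 6: r1 = 0, r2 = -9, r3 = -15
step 7: r1 = 9, r2 = -9, r3 = -15
step 8: r1 = 18, r2 = -9, r3 = -15
step 9: r1 = 18, r2 = -9, r3 = 15
step 10: r1 = 18, r2 = -27, r3 = 15
step 11: r1 = 18, r2 = -9, r3 = 15
step 12: r1 = -18, r2 = -9, r3 = 15
step 13: r1 = -18, r2 = -27, r3 = 15
step 14: r1 = -18, r2 = -42, r3 = 15
step 15: r1 = 4, r2 = -42, r3 = 15
The first disagreement with the printout is at step 11, where the value should be r2 = -9.

step 11, r2 = -9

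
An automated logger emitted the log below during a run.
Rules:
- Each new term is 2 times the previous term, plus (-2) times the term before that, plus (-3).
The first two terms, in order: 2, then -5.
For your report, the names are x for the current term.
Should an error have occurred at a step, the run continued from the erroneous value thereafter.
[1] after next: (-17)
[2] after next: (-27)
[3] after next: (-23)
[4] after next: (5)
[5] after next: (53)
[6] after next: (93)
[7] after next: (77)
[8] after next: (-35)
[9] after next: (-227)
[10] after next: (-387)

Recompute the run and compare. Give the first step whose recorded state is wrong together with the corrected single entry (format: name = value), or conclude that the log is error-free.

no error

1. x = 2*(-5) + (-2)*(2) + (-3) = -17 (agrees with the log)
2. x = 2*(-17) + (-2)*(-5) + (-3) = -27 (checks out)
3. x = 2*(-27) + (-2)*(-17) + (-3) = -23 (no discrepancy)
4. x = 2*(-23) + (-2)*(-27) + (-3) = 5 (in agreement)
5. x = 2*(5) + (-2)*(-23) + (-3) = 53 (exactly as logged)
6. x = 2*(53) + (-2)*(5) + (-3) = 93 (agrees with the log)
7. x = 2*(93) + (-2)*(53) + (-3) = 77 (checks out)
8. x = 2*(77) + (-2)*(93) + (-3) = -35 (agrees with the log)
9. x = 2*(-35) + (-2)*(77) + (-3) = -227 (confirmed correct)
10. x = 2*(-227) + (-2)*(-35) + (-3) = -387 (no discrepancy)
Nothing is out of place; the run is error-free.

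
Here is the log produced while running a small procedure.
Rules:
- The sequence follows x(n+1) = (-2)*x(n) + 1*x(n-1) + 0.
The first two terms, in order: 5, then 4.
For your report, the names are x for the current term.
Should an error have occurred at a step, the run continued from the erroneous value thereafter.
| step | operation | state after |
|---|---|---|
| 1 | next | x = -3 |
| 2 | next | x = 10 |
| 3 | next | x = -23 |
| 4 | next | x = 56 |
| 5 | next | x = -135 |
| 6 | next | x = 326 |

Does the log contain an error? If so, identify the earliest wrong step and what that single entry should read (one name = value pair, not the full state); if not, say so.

no error

Recomputing the run from the initial state:
step 1: x = -3
step 2: x = 10
step 3: x = -23
step 4: x = 56
step 5: x = -135
step 6: x = 326
This matches the log at every step.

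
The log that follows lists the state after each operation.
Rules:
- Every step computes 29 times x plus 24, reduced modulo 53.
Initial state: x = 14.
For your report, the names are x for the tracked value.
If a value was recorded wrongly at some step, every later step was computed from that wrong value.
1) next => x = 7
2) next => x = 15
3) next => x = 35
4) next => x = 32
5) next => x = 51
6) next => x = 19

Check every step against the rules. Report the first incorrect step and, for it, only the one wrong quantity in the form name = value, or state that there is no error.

step 1, x = 6

1. x = (29*14 + 24) mod 53 = 6 (the log has a different value)
So the first discrepancy is step 1, where the right value is x = 6.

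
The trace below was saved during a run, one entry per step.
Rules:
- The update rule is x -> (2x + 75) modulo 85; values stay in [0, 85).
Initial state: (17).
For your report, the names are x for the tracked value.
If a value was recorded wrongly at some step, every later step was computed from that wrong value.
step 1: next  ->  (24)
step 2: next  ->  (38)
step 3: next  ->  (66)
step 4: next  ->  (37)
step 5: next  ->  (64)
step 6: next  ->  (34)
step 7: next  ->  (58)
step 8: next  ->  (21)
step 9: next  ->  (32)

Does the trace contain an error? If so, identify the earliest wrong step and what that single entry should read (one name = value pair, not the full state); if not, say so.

step 6, x = 33

Step 1: x = (2*17 + 75) mod 85 = 24 — confirmed correct.
Step 2: x = (2*24 + 75) mod 85 = 38 — same as recorded.
Step 3: x = (2*38 + 75) mod 85 = 66 — confirmed correct.
Step 4: x = (2*66 + 75) mod 85 = 37 — matches.
Step 5: x = (2*37 + 75) mod 85 = 64 — matches.
Step 6: x = (2*64 + 75) mod 85 = 33 — the recorded entry deviates here.
Conclusion: step 6 carries the first error; the entry should be x = 33.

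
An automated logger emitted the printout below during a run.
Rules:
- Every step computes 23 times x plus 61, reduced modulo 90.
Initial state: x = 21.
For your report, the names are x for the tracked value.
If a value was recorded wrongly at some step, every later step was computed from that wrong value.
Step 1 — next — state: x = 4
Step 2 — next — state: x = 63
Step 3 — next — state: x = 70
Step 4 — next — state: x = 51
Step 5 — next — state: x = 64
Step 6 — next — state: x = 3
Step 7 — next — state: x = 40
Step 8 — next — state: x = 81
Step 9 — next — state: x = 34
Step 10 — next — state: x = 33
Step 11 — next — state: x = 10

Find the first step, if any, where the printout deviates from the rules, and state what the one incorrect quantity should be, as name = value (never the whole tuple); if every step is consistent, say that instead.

Step 1: x = (23*21 + 61) mod 90 = 4 — exactly as logged.
Step 2: x = (23*4 + 61) mod 90 = 63 — no discrepancy.
Step 3: x = (23*63 + 61) mod 90 = 70 — agrees with the printout.
Step 4: x = (23*70 + 61) mod 90 = 51 — agrees with the printout.
Step 5: x = (23*51 + 61) mod 90 = 64 — confirmed correct.
Step 6: x = (23*64 + 61) mod 90 = 3 — matches.
Step 7: x = (23*3 + 61) mod 90 = 40 — in agreement.
Step 8: x = (23*40 + 61) mod 90 = 81 — in agreement.
Step 9: x = (23*81 + 61) mod 90 = 34 — in agreement.
Step 10: x = (23*34 + 61) mod 90 = 33 — verified.
Step 11: x = (23*33 + 61) mod 90 = 10 — confirmed correct.
Every step is consistent.

no error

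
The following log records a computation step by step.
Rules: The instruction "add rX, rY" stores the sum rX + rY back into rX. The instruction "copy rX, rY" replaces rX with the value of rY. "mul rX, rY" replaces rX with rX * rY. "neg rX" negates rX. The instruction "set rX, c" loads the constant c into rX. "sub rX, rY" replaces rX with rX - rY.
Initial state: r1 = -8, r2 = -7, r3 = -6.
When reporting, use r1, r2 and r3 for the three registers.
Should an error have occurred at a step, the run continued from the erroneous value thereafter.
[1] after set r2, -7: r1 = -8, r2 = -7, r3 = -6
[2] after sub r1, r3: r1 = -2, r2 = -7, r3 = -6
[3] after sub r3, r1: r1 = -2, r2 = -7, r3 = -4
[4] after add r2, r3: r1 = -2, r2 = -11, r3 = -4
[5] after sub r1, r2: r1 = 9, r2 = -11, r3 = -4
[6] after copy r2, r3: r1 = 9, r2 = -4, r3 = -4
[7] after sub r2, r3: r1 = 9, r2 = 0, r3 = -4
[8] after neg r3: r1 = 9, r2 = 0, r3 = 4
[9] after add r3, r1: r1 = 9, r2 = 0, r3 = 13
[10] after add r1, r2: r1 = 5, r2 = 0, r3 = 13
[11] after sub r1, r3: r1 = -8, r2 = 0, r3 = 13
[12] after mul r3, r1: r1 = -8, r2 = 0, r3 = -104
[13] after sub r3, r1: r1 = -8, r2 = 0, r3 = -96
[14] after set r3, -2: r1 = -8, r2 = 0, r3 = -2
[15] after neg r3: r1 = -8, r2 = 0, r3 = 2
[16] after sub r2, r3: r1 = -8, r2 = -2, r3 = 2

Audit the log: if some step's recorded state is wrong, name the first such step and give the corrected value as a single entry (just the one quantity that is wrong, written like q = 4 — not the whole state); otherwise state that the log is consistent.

Recomputing the run from the initial state:
step 1: r1 = -8, r2 = -7, r3 = -6
step 2: r1 = -2, r2 = -7, r3 = -6
step 3: r1 = -2, r2 = -7, r3 = -4
step 4: r1 = -2, r2 = -11, r3 = -4
step 5: r1 = 9, r2 = -11, r3 = -4
step 6: r1 = 9, r2 = -4, r3 = -4
step 7: r1 = 9, r2 = 0, r3 = -4
step 8: r1 = 9, r2 = 0, r3 = 4
step 9: r1 = 9, r2 = 0, r3 = 13
step 10: r1 = 9, r2 = 0, r3 = 13
step 11: r1 = -4, r2 = 0, r3 = 13
step 12: r1 = -4, r2 = 0, r3 = -52
step 13: r1 = -4, r2 = 0, r3 = -48
step 14: r1 = -4, r2 = 0, r3 = -2
step 15: r1 = -4, r2 = 0, r3 = 2
step 16: r1 = -4, r2 = -2, r3 = 2
The first disagreement with the log is at step 10, where the value should be r1 = 9.

step 10, r1 = 9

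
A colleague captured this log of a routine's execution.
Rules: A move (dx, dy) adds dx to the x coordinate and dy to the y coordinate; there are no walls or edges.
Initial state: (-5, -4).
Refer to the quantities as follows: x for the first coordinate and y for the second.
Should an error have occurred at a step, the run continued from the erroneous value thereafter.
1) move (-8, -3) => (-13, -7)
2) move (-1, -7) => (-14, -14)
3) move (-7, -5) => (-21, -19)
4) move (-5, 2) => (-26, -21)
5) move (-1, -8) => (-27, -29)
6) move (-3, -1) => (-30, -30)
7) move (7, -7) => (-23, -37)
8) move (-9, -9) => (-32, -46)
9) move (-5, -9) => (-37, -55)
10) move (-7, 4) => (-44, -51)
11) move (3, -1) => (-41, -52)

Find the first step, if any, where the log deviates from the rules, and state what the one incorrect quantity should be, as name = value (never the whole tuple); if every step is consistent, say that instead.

step 4, y = -17

step 1: x = -5 + (-8) = -13, y = -4 + (-3) = -7 -> agrees with the log
step 2: x = -13 + (-1) = -14, y = -7 + (-7) = -14 -> verified
step 3: x = -14 + (-7) = -21, y = -14 + (-5) = -19 -> in agreement
step 4: x = -21 + (-5) = -26, y = -19 + (2) = -17 -> the log has a different value
So the first discrepancy is step 4, where the right value is y = -17.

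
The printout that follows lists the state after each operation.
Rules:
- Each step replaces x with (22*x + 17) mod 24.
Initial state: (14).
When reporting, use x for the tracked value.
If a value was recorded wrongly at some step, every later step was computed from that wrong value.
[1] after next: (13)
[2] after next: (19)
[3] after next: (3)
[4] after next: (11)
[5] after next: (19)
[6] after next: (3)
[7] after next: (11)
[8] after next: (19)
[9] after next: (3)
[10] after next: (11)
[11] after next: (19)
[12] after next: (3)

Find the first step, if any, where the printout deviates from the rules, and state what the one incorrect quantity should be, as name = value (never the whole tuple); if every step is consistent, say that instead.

step 2, x = 15

Recomputing the run from the initial state:
step 1: x = 13
step 2: x = 15
step 3: x = 11
step 4: x = 19
step 5: x = 3
step 6: x = 11
step 7: x = 19
step 8: x = 3
step 9: x = 11
step 10: x = 19
step 11: x = 3
step 12: x = 11
The first disagreement with the printout is at step 2, where the value should be x = 15.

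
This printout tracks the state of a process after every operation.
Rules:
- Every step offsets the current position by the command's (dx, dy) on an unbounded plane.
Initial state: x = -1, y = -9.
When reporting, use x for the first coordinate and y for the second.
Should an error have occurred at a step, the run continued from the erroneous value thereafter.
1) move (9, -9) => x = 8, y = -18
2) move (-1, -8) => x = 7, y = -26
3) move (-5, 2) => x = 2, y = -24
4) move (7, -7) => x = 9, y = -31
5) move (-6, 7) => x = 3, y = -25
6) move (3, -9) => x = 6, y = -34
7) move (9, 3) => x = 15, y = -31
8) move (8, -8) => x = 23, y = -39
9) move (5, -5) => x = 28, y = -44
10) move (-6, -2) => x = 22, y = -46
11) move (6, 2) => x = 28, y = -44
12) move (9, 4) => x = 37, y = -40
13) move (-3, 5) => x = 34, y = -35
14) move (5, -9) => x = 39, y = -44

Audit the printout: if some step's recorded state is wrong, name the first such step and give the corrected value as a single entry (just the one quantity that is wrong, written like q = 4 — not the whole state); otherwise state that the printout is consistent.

Recomputing the run from the initial state:
step 1: x = 8, y = -18
step 2: x = 7, y = -26
step 3: x = 2, y = -24
step 4: x = 9, y = -31
step 5: x = 3, y = -24
step 6: x = 6, y = -33
step 7: x = 15, y = -30
step 8: x = 23, y = -38
step 9: x = 28, y = -43
step 10: x = 22, y = -45
step 11: x = 28, y = -43
step 12: x = 37, y = -39
step 13: x = 34, y = -34
step 14: x = 39, y = -43
The first disagreement with the printout is at step 5, where the value should be y = -24.

step 5, y = -24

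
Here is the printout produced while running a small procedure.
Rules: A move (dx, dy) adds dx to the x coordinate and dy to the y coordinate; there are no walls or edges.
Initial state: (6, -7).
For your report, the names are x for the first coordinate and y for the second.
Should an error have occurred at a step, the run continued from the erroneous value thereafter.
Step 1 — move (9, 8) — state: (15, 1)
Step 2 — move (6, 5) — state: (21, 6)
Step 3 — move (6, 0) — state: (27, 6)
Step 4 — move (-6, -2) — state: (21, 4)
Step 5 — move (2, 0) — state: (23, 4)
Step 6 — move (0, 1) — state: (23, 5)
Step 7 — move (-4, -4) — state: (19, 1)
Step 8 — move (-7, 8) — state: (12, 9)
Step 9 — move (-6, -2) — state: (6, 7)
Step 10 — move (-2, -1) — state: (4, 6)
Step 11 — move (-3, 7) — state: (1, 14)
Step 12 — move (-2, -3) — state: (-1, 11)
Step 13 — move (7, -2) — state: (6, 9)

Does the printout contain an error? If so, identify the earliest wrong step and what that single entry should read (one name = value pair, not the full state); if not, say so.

step 11, y = 13

1. x = 6 + (9) = 15, y = -7 + (8) = 1 (same as recorded)
2. x = 15 + (6) = 21, y = 1 + (5) = 6 (agrees with the printout)
3. x = 21 + (6) = 27, y = 6 + (0) = 6 (exactly as logged)
4. x = 27 + (-6) = 21, y = 6 + (-2) = 4 (agrees with the printout)
5. x = 21 + (2) = 23, y = 4 + (0) = 4 (exactly as logged)
6. x = 23 + (0) = 23, y = 4 + (1) = 5 (same as recorded)
7. x = 23 + (-4) = 19, y = 5 + (-4) = 1 (in agreement)
8. x = 19 + (-7) = 12, y = 1 + (8) = 9 (in agreement)
9. x = 12 + (-6) = 6, y = 9 + (-2) = 7 (same as recorded)
10. x = 6 + (-2) = 4, y = 7 + (-1) = 6 (no discrepancy)
11. x = 4 + (-3) = 1, y = 6 + (7) = 13 (the printout has a different value)
So the first discrepancy is step 11, where the right value is y = 13.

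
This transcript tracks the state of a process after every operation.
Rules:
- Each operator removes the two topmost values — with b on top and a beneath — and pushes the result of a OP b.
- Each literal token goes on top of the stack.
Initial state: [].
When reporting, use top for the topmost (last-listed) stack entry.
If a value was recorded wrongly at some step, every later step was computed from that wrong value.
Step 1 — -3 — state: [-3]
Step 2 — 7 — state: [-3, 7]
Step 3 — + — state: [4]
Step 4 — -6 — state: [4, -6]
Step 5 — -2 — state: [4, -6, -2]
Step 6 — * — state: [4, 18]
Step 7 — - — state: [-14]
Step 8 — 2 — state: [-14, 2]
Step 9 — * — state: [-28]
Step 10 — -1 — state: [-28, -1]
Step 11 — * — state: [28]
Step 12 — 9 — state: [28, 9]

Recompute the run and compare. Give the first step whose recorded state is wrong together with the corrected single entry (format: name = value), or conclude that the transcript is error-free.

step 6, top = 12

step 1: push -3: top = -3 -> consistent with the transcript
step 2: push 7: top = 7 -> agrees with the transcript
step 3: -3 + 7 = 4 -> consistent with the transcript
step 4: push -6: top = -6 -> verified
step 5: push -2: top = -2 -> checks out
step 6: -6 * -2 = 12 -> the entry is off here
Conclusion: step 6 carries the first error; the entry should be top = 12.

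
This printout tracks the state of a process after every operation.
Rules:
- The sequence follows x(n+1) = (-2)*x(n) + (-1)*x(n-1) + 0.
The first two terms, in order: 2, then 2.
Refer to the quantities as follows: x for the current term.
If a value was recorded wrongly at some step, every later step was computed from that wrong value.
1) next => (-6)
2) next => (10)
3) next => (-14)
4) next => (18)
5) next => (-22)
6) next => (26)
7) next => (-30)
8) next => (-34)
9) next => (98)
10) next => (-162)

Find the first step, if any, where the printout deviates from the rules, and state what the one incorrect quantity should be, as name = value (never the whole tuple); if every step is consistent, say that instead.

1. x = -2*(2) + (-1)*(2) + (0) = -6 (agrees with the printout)
2. x = -2*(-6) + (-1)*(2) + (0) = 10 (exactly as logged)
3. x = -2*(10) + (-1)*(-6) + (0) = -14 (matches)
4. x = -2*(-14) + (-1)*(10) + (0) = 18 (no discrepancy)
5. x = -2*(18) + (-1)*(-14) + (0) = -22 (agrees with the printout)
6. x = -2*(-22) + (-1)*(18) + (0) = 26 (same as recorded)
7. x = -2*(26) + (-1)*(-22) + (0) = -30 (no discrepancy)
8. x = -2*(-30) + (-1)*(26) + (0) = 34 (first mismatch against the printout)
The audit stops at step 8: the recorded entry is wrong and should be x = 34.

step 8, x = 34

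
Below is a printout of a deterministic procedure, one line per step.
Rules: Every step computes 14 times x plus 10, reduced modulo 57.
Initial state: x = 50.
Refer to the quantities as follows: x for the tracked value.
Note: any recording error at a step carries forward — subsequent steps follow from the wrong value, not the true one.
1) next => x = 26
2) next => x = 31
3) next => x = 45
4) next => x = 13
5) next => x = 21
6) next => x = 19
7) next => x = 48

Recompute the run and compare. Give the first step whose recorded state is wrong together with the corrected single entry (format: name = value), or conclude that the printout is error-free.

step 2, x = 32

1. x = (14*50 + 10) mod 57 = 26 (same as recorded)
2. x = (14*26 + 10) mod 57 = 32 (not what was recorded)
That makes step 2 the first incorrect line — x = 32 is what it should show.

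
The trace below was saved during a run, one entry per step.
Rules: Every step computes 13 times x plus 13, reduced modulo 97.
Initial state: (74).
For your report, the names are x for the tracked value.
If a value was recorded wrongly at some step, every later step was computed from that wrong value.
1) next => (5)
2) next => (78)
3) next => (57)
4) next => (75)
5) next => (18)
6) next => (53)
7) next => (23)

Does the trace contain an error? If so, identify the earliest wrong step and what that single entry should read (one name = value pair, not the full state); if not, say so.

no error

1. x = (13*74 + 13) mod 97 = 5 (consistent with the trace)
2. x = (13*5 + 13) mod 97 = 78 (same as recorded)
3. x = (13*78 + 13) mod 97 = 57 (same as recorded)
4. x = (13*57 + 13) mod 97 = 75 (verified)
5. x = (13*75 + 13) mod 97 = 18 (same as recorded)
6. x = (13*18 + 13) mod 97 = 53 (consistent with the trace)
7. x = (13*53 + 13) mod 97 = 23 (no discrepancy)
All steps check out; nothing to correct.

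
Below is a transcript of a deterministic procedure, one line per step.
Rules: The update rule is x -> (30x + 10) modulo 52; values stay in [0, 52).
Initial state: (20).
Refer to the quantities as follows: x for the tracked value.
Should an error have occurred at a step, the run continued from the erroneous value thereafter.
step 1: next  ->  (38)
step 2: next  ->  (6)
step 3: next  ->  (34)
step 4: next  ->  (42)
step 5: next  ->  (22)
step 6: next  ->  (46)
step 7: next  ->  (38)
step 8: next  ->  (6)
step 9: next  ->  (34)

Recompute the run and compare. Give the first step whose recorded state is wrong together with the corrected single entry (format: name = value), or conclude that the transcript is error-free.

no error

Recomputing the run from the initial state:
step 1: x = 38
step 2: x = 6
step 3: x = 34
step 4: x = 42
step 5: x = 22
step 6: x = 46
step 7: x = 38
step 8: x = 6
step 9: x = 34
This matches the transcript at every step.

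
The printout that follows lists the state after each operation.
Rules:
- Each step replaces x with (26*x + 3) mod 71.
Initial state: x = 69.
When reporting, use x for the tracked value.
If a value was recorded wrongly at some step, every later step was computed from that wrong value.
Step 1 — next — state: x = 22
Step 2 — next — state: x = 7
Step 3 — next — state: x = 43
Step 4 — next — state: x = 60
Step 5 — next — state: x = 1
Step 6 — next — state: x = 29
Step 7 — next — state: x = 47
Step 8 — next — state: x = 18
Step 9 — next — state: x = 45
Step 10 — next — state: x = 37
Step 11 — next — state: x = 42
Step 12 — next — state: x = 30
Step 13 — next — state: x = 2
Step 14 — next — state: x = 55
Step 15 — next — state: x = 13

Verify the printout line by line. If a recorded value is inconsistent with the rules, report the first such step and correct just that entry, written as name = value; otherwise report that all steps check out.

Recomputing the run from the initial state:
step 1: x = 22
step 2: x = 7
step 3: x = 43
step 4: x = 56
step 5: x = 39
step 6: x = 23
step 7: x = 33
step 8: x = 9
step 9: x = 24
step 10: x = 59
step 11: x = 46
step 12: x = 63
step 13: x = 8
step 14: x = 69
step 15: x = 22
The first disagreement with the printout is at step 4, where the value should be x = 56.

step 4, x = 56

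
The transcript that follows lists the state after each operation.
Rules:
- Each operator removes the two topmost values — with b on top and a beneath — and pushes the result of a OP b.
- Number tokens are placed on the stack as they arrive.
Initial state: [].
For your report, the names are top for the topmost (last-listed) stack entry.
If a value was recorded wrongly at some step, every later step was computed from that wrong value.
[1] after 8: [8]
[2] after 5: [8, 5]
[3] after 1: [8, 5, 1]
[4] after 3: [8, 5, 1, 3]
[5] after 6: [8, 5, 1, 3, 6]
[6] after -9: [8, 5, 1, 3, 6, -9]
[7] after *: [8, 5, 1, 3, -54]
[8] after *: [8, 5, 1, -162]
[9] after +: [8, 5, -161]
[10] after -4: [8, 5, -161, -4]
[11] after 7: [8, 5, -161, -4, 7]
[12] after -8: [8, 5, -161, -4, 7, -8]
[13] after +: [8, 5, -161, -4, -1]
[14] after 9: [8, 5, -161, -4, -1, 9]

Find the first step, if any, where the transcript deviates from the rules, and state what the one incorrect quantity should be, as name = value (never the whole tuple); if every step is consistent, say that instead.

no error

step 1: push 8: top = 8 -> checks out
step 2: push 5: top = 5 -> consistent with the transcript
step 3: push 1: top = 1 -> same as recorded
step 4: push 3: top = 3 -> confirmed correct
step 5: push 6: top = 6 -> agrees with the transcript
step 6: push -9: top = -9 -> exactly as logged
step 7: 6 * -9 = -54 -> verified
step 8: 3 * -54 = -162 -> consistent with the transcript
step 9: 1 + -162 = -161 -> exactly as logged
step 10: push -4: top = -4 -> in agreement
step 11: push 7: top = 7 -> verified
step 12: push -8: top = -8 -> in agreement
step 13: 7 + -8 = -1 -> consistent with the transcript
step 14: push 9: top = 9 -> in agreement
Nothing is out of place; the run is error-free.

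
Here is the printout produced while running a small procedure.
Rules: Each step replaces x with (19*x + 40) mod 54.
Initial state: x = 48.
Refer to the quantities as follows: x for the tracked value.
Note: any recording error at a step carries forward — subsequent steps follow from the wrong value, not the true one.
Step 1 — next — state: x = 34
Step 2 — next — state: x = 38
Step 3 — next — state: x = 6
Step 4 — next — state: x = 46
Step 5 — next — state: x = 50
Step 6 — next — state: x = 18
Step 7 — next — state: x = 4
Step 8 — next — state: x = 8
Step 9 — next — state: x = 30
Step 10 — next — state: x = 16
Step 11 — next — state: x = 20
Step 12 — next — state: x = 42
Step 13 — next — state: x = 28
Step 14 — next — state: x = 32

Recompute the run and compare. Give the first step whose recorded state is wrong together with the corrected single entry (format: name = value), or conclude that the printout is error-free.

Step 1: x = (19*48 + 40) mod 54 = 34 — agrees with the printout.
Step 2: x = (19*34 + 40) mod 54 = 38 — in agreement.
Step 3: x = (19*38 + 40) mod 54 = 6 — verified.
Step 4: x = (19*6 + 40) mod 54 = 46 — verified.
Step 5: x = (19*46 + 40) mod 54 = 50 — same as recorded.
Step 6: x = (19*50 + 40) mod 54 = 18 — in agreement.
Step 7: x = (19*18 + 40) mod 54 = 4 — agrees with the printout.
Step 8: x = (19*4 + 40) mod 54 = 8 — agrees with the printout.
Step 9: x = (19*8 + 40) mod 54 = 30 — no discrepancy.
Step 10: x = (19*30 + 40) mod 54 = 16 — exactly as logged.
Step 11: x = (19*16 + 40) mod 54 = 20 — matches.
Step 12: x = (19*20 + 40) mod 54 = 42 — agrees with the printout.
Step 13: x = (19*42 + 40) mod 54 = 28 — checks out.
Step 14: x = (19*28 + 40) mod 54 = 32 — in agreement.
All entries verified; no error found.

no error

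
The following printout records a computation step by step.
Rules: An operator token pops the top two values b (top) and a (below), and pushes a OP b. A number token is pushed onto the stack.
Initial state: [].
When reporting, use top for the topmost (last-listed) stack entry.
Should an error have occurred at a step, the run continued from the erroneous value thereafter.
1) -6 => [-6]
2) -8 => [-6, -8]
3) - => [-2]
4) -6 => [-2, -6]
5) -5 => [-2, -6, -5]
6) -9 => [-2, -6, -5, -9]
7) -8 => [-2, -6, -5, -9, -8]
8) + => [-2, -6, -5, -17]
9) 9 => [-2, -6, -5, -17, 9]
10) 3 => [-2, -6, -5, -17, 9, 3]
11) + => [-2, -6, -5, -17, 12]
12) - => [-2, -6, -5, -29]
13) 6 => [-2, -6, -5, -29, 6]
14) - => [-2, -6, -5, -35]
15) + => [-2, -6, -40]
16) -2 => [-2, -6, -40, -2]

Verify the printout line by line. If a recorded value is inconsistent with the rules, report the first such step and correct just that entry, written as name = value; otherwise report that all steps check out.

step 3, top = 2

1. push -6: top = -6 (confirmed correct)
2. push -8: top = -8 (consistent with the printout)
3. -6 - -8 = 2 (the entry is off here)
First deviation found at step 3; the corrected entry is top = 2.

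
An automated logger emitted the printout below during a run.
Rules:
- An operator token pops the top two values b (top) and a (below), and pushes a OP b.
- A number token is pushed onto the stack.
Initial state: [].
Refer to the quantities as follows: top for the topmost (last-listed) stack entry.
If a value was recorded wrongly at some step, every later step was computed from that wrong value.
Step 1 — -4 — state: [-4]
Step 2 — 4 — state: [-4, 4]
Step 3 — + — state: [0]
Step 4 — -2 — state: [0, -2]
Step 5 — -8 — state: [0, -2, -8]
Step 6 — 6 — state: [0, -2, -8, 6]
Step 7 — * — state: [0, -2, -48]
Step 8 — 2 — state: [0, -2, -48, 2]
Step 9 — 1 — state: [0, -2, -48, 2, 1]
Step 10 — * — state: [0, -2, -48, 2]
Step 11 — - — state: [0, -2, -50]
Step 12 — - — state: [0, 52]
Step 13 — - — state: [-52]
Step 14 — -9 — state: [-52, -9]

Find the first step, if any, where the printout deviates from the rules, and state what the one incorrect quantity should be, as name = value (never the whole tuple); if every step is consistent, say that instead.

Step 1: push -4: top = -4 — agrees with the printout.
Step 2: push 4: top = 4 — consistent with the printout.
Step 3: -4 + 4 = 0 — verified.
Step 4: push -2: top = -2 — verified.
Step 5: push -8: top = -8 — consistent with the printout.
Step 6: push 6: top = 6 — no discrepancy.
Step 7: -8 * 6 = -48 — in agreement.
Step 8: push 2: top = 2 — in agreement.
Step 9: push 1: top = 1 — checks out.
Step 10: 2 * 1 = 2 — confirmed correct.
Step 11: -48 - 2 = -50 — agrees with the printout.
Step 12: -2 - -50 = 48 — this is not what the printout shows.
First deviation found at step 12; the corrected entry is top = 48.

step 12, top = 48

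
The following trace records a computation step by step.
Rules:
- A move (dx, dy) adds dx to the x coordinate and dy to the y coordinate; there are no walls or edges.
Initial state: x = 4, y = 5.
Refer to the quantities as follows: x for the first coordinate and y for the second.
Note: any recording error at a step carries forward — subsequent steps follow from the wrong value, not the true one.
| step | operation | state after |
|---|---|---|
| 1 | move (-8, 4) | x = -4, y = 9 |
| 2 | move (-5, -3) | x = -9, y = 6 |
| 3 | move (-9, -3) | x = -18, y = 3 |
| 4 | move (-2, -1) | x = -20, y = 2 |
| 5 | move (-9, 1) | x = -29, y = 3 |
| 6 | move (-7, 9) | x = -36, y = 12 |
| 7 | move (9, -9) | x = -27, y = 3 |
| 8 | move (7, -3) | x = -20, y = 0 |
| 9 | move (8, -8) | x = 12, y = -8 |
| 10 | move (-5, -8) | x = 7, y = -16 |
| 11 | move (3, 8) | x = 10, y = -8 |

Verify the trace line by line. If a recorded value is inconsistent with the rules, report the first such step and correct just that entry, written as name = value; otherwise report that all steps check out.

Step 1: x = 4 + (-8) = -4, y = 5 + (4) = 9 — same as recorded.
Step 2: x = -4 + (-5) = -9, y = 9 + (-3) = 6 — agrees with the trace.
Step 3: x = -9 + (-9) = -18, y = 6 + (-3) = 3 — checks out.
Step 4: x = -18 + (-2) = -20, y = 3 + (-1) = 2 — exactly as logged.
Step 5: x = -20 + (-9) = -29, y = 2 + (1) = 3 — confirmed correct.
Step 6: x = -29 + (-7) = -36, y = 3 + (9) = 12 — exactly as logged.
Step 7: x = -36 + (9) = -27, y = 12 + (-9) = 3 — checks out.
Step 8: x = -27 + (7) = -20, y = 3 + (-3) = 0 — in agreement.
Step 9: x = -20 + (8) = -12, y = 0 + (-8) = -8 — first mismatch against the trace.
Step 9 is the first one off; corrected, x = -12.

step 9, x = -12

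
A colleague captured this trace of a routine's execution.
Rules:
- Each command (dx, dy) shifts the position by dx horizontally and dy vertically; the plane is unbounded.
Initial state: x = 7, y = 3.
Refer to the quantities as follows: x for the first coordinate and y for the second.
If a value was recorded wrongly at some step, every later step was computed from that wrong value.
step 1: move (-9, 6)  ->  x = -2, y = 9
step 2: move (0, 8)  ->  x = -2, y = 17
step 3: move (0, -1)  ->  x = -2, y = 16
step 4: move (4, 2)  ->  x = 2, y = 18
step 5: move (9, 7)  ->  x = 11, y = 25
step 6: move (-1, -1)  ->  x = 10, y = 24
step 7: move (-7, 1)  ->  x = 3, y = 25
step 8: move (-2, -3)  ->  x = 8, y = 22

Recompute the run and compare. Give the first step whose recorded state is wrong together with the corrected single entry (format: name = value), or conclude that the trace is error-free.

step 8, x = 1

step 1: x = 7 + (-9) = -2, y = 3 + (6) = 9 -> matches
step 2: x = -2 + (0) = -2, y = 9 + (8) = 17 -> checks out
step 3: x = -2 + (0) = -2, y = 17 + (-1) = 16 -> same as recorded
step 4: x = -2 + (4) = 2, y = 16 + (2) = 18 -> consistent with the trace
step 5: x = 2 + (9) = 11, y = 18 + (7) = 25 -> matches
step 6: x = 11 + (-1) = 10, y = 25 + (-1) = 24 -> matches
step 7: x = 10 + (-7) = 3, y = 24 + (1) = 25 -> matches
step 8: x = 3 + (-2) = 1, y = 25 + (-3) = 22 -> the trace has a different value
So the first discrepancy is step 8, where the right value is x = 1.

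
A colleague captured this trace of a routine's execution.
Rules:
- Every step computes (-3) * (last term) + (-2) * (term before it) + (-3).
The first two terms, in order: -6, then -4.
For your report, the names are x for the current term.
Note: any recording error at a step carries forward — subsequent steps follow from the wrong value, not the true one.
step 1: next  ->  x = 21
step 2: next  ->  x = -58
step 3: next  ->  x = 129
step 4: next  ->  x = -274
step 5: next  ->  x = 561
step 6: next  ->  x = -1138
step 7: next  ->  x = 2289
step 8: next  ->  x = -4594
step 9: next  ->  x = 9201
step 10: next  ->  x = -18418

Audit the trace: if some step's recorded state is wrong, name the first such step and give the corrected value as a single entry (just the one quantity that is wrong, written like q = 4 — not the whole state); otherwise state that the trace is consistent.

step 1: x = -3*(-4) + (-2)*(-6) + (-3) = 21 -> checks out
step 2: x = -3*(21) + (-2)*(-4) + (-3) = -58 -> exactly as logged
step 3: x = -3*(-58) + (-2)*(21) + (-3) = 129 -> agrees with the trace
step 4: x = -3*(129) + (-2)*(-58) + (-3) = -274 -> agrees with the trace
step 5: x = -3*(-274) + (-2)*(129) + (-3) = 561 -> checks out
step 6: x = -3*(561) + (-2)*(-274) + (-3) = -1138 -> agrees with the trace
step 7: x = -3*(-1138) + (-2)*(561) + (-3) = 2289 -> checks out
step 8: x = -3*(2289) + (-2)*(-1138) + (-3) = -4594 -> matches
step 9: x = -3*(-4594) + (-2)*(2289) + (-3) = 9201 -> consistent with the trace
step 10: x = -3*(9201) + (-2)*(-4594) + (-3) = -18418 -> confirmed correct
The whole run recomputes cleanly — no discrepancies.

no error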